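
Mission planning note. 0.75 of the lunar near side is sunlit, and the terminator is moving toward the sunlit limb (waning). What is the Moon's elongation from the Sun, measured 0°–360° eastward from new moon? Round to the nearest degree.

240°

cos θ = 1 − 2f = -0.500, giving a principal value of 120.0°.
Waning ⇒ past full, so θ = 360° − 120.0° = 240.0°.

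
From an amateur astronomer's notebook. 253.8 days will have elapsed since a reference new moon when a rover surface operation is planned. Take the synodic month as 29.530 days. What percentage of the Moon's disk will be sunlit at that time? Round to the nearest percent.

Reduce mod P: 253.8 − 8×29.530 = 17.56 d into the current lunation.
Elongation θ = 360° × 17.56/29.530 ≈ 214.1°.
With cos θ = (-0.828), the lit fraction is (1 − (-0.828))/2 ≈ 0.914, so 91%.

91%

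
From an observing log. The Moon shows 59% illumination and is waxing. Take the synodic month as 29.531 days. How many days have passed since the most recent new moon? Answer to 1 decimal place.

8.2 days

cos θ = 1 − 2f = -0.180, giving a principal value of 100.4°.
Before full moon the principal value applies: θ = 100.4°.
That fraction of the synodic month is 100.4/360 × 29.531 d ≈ 8.23 d.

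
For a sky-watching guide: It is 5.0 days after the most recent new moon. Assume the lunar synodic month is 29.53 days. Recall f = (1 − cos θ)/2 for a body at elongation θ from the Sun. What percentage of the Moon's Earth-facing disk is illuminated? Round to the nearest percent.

The Moon has covered 5.0/29.53 of its cycle, so θ ≈ 360° × 5.0/29.53 = 61.0°.
Illuminated fraction = (1 − cos 61.0°)/2 = (1 − 0.485)/2 ≈ 0.257, so 26%.

26%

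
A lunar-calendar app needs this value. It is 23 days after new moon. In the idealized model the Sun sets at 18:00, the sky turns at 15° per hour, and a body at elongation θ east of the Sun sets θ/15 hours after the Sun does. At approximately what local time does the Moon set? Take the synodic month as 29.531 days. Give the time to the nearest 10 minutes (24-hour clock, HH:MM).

Elongation θ = 360° × 23/29.531 ≈ 280.4°.
The Moon trails the Sun by θ/15 = 280.4/15 ≈ 18.69 hours.
18:00 + 18.692 h ≈ 12:42 → 12:40 to the nearest ten minutes.

12:40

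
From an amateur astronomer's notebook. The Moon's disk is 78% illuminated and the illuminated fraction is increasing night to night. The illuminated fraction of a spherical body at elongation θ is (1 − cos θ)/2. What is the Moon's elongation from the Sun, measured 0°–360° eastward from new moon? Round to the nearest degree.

Invert f = (1 − cos θ)/2 to get cos θ = 1 − 2(0.78) = -0.560, hence θ₀ = arccos -0.560 = 124.1°.
Waxing ⇒ before full, so θ = 124.1°.

124°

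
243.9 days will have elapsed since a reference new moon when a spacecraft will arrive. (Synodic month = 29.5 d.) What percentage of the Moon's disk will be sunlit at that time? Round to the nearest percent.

Reduce mod P: 243.9 − 8×29.5 = 7.90 d into the current lunation.
The Moon has covered 7.90/29.5 of its cycle, so θ ≈ 360° × 7.90/29.5 = 96.4°.
cos 96.4° = (-0.112), so f = (1 − (-0.112))/2 = 0.556, so 56%.

56%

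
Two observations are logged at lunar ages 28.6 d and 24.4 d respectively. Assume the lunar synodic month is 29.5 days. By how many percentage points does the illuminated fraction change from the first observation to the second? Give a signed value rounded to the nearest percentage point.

+26 pp

First observation: θ = 360°·28.6/29.5 = 349.0°, so f = 0.009.
Second observation: θ = 297.8°, f = 0.267.
Δf = 0.267 − 0.009 = +0.258, i.e. +26 pp.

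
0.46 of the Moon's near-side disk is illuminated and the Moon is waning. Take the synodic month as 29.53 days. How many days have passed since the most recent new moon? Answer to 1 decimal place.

22.5 days

cos θ = 1 − 2f = 0.080, giving a principal value of 85.4°.
A waning Moon lies in 180°–360°, so θ = 360° − 85.4° = 274.6°.
Age = 29.53 × 274.6°/360° ≈ 22.52 days.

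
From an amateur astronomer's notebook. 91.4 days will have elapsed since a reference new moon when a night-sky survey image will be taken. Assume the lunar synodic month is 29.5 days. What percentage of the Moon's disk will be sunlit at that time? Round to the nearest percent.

9%

91.4 d spans 3 complete synodic months (3 × 29.5 = 88.50 d) plus 2.90 d.
The Moon has covered 2.90/29.5 of its cycle, so θ ≈ 360° × 2.90/29.5 = 35.4°.
With cos θ = 0.815, the lit fraction is (1 − 0.815)/2 ≈ 0.092, so 9%.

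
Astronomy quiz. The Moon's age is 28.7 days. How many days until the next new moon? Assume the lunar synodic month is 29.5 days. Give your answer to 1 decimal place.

0.8 days

The next new moon completes the synodic month: 29.5 − 28.7 = 0.800 days.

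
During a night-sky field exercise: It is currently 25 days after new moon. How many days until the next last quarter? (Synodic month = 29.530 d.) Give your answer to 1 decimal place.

26.7 days

Last quarter occurs at elongation 270°, i.e. at age 29.530 × 270/360 = 22.148 d.
This lunation's last quarter (22.148 d) has passed, so add one period: 51.678 − 25 = 26.678 days.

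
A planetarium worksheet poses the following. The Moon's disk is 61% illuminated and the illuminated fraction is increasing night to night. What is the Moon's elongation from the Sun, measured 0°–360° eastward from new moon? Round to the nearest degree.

From f = (1 − cos θ)/2: cos θ = 1 − 2×0.61 = -0.220; arccos → 102.7°.
Before full moon the principal value applies: θ = 102.7°.

103°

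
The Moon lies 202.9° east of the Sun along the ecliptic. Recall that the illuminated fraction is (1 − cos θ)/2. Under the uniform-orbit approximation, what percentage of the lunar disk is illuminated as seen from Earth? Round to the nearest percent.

96%

cos 202.9° = (-0.921), so f = (1 − (-0.921))/2 = 0.961, i.e. 96%.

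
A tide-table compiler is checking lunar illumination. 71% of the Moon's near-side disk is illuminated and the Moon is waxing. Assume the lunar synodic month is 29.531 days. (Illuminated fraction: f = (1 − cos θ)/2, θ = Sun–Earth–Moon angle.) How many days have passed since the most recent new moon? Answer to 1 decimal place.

9.4 days

From f = (1 − cos θ)/2: cos θ = 1 − 2×0.71 = -0.420; arccos → 114.8°.
The Moon is waxing (0°–180°), so θ = 114.8° directly.
That fraction of the synodic month is 114.8/360 × 29.531 d ≈ 9.42 d.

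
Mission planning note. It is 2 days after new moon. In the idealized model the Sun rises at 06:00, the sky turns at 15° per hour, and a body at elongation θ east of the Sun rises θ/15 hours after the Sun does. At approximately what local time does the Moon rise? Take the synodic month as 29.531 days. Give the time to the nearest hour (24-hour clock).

Elongation θ = 360° × 2/29.531 ≈ 24.4°.
Delay after the Sun = 24.4° / (15°/h) ≈ 1.63 h.
06:00 + 1.63 h ≈ 07:38 → 08:00 to the nearest hour.

08:00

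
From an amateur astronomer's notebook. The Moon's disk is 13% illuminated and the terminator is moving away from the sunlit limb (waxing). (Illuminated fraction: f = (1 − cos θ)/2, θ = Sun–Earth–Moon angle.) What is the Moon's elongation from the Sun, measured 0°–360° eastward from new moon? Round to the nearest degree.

Invert f = (1 − cos θ)/2 to get cos θ = 1 − 2(0.13) = 0.740, hence θ₀ = arccos 0.740 = 42.3°.
Waxing ⇒ before full, so θ = 42.3°.

42°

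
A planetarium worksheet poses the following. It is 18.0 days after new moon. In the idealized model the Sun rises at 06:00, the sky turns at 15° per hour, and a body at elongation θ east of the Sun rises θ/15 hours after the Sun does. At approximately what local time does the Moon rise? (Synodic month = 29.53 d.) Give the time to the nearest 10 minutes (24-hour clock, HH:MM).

20:40

Elongation θ = 360° × 18.0/29.53 ≈ 219.4°.
Delay after the Sun = 219.4° / (15°/h) ≈ 14.63 h.
06:00 + 14.629 h ≈ 20:38 → 20:40 to the nearest ten minutes.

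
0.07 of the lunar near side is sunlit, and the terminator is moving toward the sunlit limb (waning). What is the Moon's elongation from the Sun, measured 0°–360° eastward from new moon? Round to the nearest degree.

329°

From f = (1 − cos θ)/2: cos θ = 1 − 2×0.07 = 0.860; arccos → 30.7°.
A waning Moon lies in 180°–360°, so θ = 360° − 30.7° = 329.3°.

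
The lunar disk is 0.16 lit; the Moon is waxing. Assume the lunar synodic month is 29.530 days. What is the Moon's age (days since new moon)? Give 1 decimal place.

From f = (1 − cos θ)/2: cos θ = 1 − 2×0.16 = 0.680; arccos → 47.2°.
Before full moon the principal value applies: θ = 47.2°.
At 360°/29.530 d per day, 47.2° corresponds to 3.87 days.

3.9 days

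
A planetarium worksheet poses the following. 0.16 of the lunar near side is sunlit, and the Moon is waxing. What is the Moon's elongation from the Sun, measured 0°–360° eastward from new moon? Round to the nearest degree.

47°

cos θ = 1 − 2f = 0.680, giving a principal value of 47.2°.
Waxing ⇒ before full, so θ = 47.2°.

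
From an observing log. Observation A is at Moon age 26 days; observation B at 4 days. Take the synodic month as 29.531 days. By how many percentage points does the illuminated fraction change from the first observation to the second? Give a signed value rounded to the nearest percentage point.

+4 pp

θ₁ = 360° × 26/29.531 = 317.0°, f₁ = (1 − cos θ₁)/2 = 0.135.
θ₂ = 360° × 4/29.531 = 48.8°, f₂ = (1 − cos θ₂)/2 = 0.170.
Change = f₂ − f₁ = +0.036 → +4 percentage points.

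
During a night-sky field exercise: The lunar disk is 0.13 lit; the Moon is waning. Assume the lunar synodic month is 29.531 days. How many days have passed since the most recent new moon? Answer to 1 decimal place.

From f = (1 − cos θ)/2: cos θ = 1 − 2×0.13 = 0.740; arccos → 42.3°.
Since the Moon is past full (waning), take the reflex angle: θ = 360° − 42.3° = 317.7°.
Age = 29.531 × 317.7°/360° ≈ 26.06 days.

26.1 days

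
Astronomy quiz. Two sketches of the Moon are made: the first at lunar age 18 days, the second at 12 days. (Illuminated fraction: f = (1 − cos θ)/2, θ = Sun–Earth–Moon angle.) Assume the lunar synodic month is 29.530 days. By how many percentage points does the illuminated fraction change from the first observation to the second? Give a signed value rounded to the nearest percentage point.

θ₁ = 360° × 18/29.530 = 219.4°, f₁ = (1 − cos θ₁)/2 = 0.886.
θ₂ = 360° × 12/29.530 = 146.3°, f₂ = (1 − cos θ₂)/2 = 0.916.
Change = f₂ − f₁ = +0.030 → +3 percentage points.

+3 pp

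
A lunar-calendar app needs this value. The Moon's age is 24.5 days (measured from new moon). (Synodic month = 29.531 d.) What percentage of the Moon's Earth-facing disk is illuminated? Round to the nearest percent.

Phase angle: θ = 360°·(24.5 d)/(29.531 d) = 298.7°.
cos 298.7° = 0.480, so f = (1 − 0.480)/2 = 0.260, so 26%.

26%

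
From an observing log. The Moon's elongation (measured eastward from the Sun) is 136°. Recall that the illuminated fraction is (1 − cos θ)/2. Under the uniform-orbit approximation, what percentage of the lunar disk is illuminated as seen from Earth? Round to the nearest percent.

86%

Half-versine of 136°: (1 − (-0.719))/2 = 0.860, i.e. 86%.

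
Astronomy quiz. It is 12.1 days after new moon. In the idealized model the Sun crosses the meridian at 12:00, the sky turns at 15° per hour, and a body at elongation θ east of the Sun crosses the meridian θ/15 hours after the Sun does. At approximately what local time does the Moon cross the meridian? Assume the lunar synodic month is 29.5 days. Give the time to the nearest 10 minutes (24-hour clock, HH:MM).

The Moon has covered 12.1/29.5 of its cycle, so θ ≈ 360° × 12.1/29.5 = 147.7°.
The Moon trails the Sun by θ/15 = 147.7/15 ≈ 9.84 hours.
12:00 + 9.844 h ≈ 21:51 → 21:50 to the nearest ten minutes.

21:50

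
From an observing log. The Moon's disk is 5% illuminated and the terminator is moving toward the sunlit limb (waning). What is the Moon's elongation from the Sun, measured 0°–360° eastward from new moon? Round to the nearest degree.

334°

cos θ = 1 − 2f = 0.900, giving a principal value of 25.8°.
A waning Moon lies in 180°–360°, so θ = 360° − 25.8° = 334.2°.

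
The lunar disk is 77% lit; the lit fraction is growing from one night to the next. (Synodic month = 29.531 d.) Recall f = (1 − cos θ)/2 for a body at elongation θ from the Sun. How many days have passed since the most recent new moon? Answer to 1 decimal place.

From f = (1 − cos θ)/2: cos θ = 1 − 2×0.77 = -0.540; arccos → 122.7°.
Before full moon the principal value applies: θ = 122.7°.
That fraction of the synodic month is 122.7/360 × 29.531 d ≈ 10.06 d.

10.1 days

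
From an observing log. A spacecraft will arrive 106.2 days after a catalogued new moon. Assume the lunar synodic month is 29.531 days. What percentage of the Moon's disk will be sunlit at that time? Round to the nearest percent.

Reduce mod P: 106.2 − 3×29.531 = 17.61 d into the current lunation.
Phase angle: θ = 360°·(17.61 d)/(29.531 d) = 214.6°.
With cos θ = (-0.823), the lit fraction is (1 − (-0.823))/2 ≈ 0.911, so 91%.

91%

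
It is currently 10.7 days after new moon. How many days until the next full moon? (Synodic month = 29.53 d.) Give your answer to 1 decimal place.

Full moon is 0.5 of the way through the cycle: age 0.5 × 29.53 = 14.765 d.
So 4.065 days remain (14.765 − 10.7).

4.1 days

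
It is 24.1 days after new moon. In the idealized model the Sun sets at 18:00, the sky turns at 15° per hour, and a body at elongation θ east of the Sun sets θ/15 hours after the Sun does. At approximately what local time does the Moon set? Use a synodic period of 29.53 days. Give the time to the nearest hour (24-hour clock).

The Moon has covered 24.1/29.53 of its cycle, so θ ≈ 360° × 24.1/29.53 = 293.8°.
Delay after the Sun = 293.8° / (15°/h) ≈ 19.59 h.
18:00 + 19.59 h ≈ 13:35 → 14:00 to the nearest hour.

14:00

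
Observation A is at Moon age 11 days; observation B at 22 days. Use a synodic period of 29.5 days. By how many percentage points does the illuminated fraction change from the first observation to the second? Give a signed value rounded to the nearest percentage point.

-34 percentage points

θ₁ = 360° × 11/29.5 = 134.2°, f₁ = (1 − cos θ₁)/2 = 0.849.
θ₂ = 360° × 22/29.5 = 268.5°, f₂ = (1 − cos θ₂)/2 = 0.513.
Change = f₂ − f₁ = -0.336 → -34 percentage points.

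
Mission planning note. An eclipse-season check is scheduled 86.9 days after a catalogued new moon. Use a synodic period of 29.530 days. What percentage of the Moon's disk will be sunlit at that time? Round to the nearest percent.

3%

Reduce mod P: 86.9 − 2×29.530 = 27.84 d into the current lunation.
The Moon has covered 27.84/29.530 of its cycle, so θ ≈ 360° × 27.84/29.530 = 339.4°.
Illuminated fraction = (1 − cos 339.4°)/2 = (1 − 0.936)/2 ≈ 0.032, so 3%.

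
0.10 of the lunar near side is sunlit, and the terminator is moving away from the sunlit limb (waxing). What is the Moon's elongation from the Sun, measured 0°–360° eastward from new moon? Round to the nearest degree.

37°

cos θ = 1 − 2f = 0.800, giving a principal value of 36.9°.
Before full moon the principal value applies: θ = 36.9°.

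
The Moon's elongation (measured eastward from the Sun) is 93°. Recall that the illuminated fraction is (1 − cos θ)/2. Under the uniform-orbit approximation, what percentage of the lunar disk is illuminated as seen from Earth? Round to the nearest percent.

53%

cos 93° = (-0.052), so f = (1 − (-0.052))/2 = 0.526, i.e. 53%.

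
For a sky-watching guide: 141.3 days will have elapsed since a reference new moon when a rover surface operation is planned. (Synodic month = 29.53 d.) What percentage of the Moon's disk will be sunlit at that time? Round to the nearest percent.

141.3 d spans 4 complete synodic months (4 × 29.53 = 118.12 d) plus 23.18 d.
The Moon has covered 23.18/29.53 of its cycle, so θ ≈ 360° × 23.18/29.53 = 282.6°.
With cos θ = 0.218, the lit fraction is (1 − 0.218)/2 ≈ 0.391, so 39%.

39%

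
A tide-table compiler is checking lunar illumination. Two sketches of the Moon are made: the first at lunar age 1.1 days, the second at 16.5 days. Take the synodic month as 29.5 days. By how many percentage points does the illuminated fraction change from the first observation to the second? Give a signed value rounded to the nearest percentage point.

+95 percentage points

First observation: θ = 360°·1.1/29.5 = 13.4°, so f = 0.014.
Second observation: θ = 201.4°, f = 0.966.
Δf = 0.966 − 0.014 = +0.952, i.e. +95 pp.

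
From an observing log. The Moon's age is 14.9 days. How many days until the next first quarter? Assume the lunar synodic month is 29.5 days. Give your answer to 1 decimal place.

First quarter is 0.25 of the way through the cycle: age 0.25 × 29.5 = 7.375 d.
This lunation's first quarter (7.375 d) has passed, so add one period: 36.875 − 14.9 = 21.975 days.

22.0 days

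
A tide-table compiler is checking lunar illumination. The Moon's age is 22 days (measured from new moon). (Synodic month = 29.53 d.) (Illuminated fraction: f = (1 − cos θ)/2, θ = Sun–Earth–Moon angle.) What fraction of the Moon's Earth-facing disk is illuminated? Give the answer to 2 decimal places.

The Moon has covered 22/29.53 of its cycle, so θ ≈ 360° × 22/29.53 = 268.2°.
With cos θ = (-0.031), the lit fraction is (1 − (-0.031))/2 ≈ 0.516.

0.52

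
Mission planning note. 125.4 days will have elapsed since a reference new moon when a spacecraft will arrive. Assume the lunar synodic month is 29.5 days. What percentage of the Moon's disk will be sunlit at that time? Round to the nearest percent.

50%

125.4 d spans 4 complete synodic months (4 × 29.5 = 118.00 d) plus 7.40 d.
Phase angle: θ = 360°·(7.40 d)/(29.5 d) = 90.3°.
Illuminated fraction = (1 − cos 90.3°)/2 = (1 − (-0.005))/2 ≈ 0.503, so 50%.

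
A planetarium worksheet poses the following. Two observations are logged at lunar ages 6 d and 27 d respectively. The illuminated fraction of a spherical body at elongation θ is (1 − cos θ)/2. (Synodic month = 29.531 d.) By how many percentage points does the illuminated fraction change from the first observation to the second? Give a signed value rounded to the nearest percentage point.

First observation: θ = 360°·6/29.531 = 73.1°, so f = 0.355.
Second observation: θ = 329.1°, f = 0.071.
Δf = 0.071 − 0.355 = -0.284, i.e. -28 pp.

-28 pp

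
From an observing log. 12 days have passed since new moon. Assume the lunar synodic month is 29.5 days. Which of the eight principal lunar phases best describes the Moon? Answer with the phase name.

At 12/29.5 of the cycle, θ ≈ 146° — the waxing gibbous range.

waxing gibbous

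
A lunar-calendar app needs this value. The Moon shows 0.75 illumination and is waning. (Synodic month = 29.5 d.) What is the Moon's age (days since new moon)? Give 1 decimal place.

19.7 days

From f = (1 − cos θ)/2: cos θ = 1 − 2×0.75 = -0.500; arccos → 120.0°.
Waning ⇒ past full, so θ = 360° − 120.0° = 240.0°.
That fraction of the synodic month is 240.0/360 × 29.5 d ≈ 19.67 d.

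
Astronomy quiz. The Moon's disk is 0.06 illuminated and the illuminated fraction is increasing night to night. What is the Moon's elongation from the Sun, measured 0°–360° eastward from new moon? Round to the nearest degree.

Invert f = (1 − cos θ)/2 to get cos θ = 1 − 2(0.06) = 0.880, hence θ₀ = arccos 0.880 = 28.4°.
Before full moon the principal value applies: θ = 28.4°.

28°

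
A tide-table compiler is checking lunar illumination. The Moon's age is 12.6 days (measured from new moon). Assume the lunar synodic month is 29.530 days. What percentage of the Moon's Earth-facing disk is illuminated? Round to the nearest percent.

95%

Phase angle: θ = 360°·(12.6 d)/(29.530 d) = 153.6°.
With cos θ = (-0.896), the lit fraction is (1 − (-0.896))/2 ≈ 0.948, so 95%.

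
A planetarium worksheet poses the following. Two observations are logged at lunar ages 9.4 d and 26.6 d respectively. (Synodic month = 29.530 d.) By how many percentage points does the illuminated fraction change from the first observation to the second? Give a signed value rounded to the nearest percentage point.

θ₁ = 360° × 9.4/29.530 = 114.6°, f₁ = (1 − cos θ₁)/2 = 0.708.
θ₂ = 360° × 26.6/29.530 = 324.3°, f₂ = (1 − cos θ₂)/2 = 0.094.
Change = f₂ − f₁ = -0.614 → -61 percentage points.

-61 percentage points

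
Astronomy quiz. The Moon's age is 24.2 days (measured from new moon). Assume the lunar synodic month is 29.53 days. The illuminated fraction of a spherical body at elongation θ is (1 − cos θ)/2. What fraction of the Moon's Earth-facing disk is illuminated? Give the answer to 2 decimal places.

0.29

Phase angle: θ = 360°·(24.2 d)/(29.53 d) = 295.0°.
cos 295.0° = 0.423, so f = (1 − 0.423)/2 = 0.289.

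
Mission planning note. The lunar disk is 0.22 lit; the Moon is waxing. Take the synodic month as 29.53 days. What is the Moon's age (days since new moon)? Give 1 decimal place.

4.6 days

Invert f = (1 − cos θ)/2 to get cos θ = 1 − 2(0.22) = 0.560, hence θ₀ = arccos 0.560 = 55.9°.
Before full moon the principal value applies: θ = 55.9°.
At 360°/29.53 d per day, 55.9° corresponds to 4.59 days.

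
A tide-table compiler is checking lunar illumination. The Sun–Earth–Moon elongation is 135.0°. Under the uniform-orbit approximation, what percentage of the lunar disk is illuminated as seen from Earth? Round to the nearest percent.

Half-versine of 135.0°: (1 − (-0.707))/2 = 0.854, i.e. 85%.

85%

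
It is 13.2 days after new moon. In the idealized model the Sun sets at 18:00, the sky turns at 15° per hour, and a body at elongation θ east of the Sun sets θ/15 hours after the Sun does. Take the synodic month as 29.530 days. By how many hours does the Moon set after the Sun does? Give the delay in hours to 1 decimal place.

10.7 h

Elongation θ = 360° × 13.2/29.530 ≈ 160.9°.
The Moon trails the Sun by θ/15 = 160.9/15 ≈ 10.73 hours.
So the Moon sets 10.73 h after the Sun.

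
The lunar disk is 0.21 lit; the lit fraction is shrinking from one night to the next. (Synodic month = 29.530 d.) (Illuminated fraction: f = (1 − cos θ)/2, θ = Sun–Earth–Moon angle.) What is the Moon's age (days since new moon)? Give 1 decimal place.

25.1 days

Invert f = (1 − cos θ)/2 to get cos θ = 1 − 2(0.21) = 0.580, hence θ₀ = arccos 0.580 = 54.5°.
Waning ⇒ past full, so θ = 360° − 54.5° = 305.5°.
That fraction of the synodic month is 305.5/360 × 29.530 d ≈ 25.06 d.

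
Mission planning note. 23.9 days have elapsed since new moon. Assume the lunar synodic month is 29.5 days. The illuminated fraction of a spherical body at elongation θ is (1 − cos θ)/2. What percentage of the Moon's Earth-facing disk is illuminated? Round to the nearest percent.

Elongation θ = 360° × 23.9/29.5 ≈ 291.7°.
Illuminated fraction = (1 − cos 291.7°)/2 = (1 − 0.369)/2 ≈ 0.315, so 32%.

32%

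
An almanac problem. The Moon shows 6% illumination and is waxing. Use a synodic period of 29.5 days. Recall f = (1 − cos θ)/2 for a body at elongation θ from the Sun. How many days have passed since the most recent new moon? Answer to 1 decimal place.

Invert f = (1 − cos θ)/2 to get cos θ = 1 − 2(0.06) = 0.880, hence θ₀ = arccos 0.880 = 28.4°.
The Moon is waxing (0°–180°), so θ = 28.4° directly.
At 360°/29.5 d per day, 28.4° corresponds to 2.32 days.

2.3 days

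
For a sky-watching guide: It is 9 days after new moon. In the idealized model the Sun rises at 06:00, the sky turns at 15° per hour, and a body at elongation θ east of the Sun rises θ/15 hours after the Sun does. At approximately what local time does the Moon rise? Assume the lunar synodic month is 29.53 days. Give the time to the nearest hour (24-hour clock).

Elongation θ = 360° × 9/29.53 ≈ 109.7°.
Delay after the Sun = 109.7° / (15°/h) ≈ 7.31 h.
06:00 + 7.31 h ≈ 13:19 → 13:00 to the nearest hour.

13:00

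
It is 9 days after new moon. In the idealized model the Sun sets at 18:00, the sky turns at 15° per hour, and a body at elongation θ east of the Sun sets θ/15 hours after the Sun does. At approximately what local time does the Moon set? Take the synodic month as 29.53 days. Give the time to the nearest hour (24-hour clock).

01:00

Elongation θ = 360° × 9/29.53 ≈ 109.7°.
Delay after the Sun = 109.7° / (15°/h) ≈ 7.31 h.
18:00 + 7.31 h ≈ 01:19 → 01:00 to the nearest hour.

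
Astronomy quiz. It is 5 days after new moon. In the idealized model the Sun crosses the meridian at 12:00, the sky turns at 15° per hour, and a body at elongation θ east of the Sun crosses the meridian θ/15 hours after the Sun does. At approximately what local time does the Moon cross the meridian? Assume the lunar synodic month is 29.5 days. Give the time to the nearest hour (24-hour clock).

16:00

The Moon has covered 5/29.5 of its cycle, so θ ≈ 360° × 5/29.5 = 61.0°.
The Moon trails the Sun by θ/15 = 61.0/15 ≈ 4.07 hours.
12:00 + 4.07 h ≈ 16:04 → 16:00 to the nearest hour.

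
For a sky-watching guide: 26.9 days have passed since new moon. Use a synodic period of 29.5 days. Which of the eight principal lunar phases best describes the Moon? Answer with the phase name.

waning crescent

θ ≈ 360° × 26.9/29.5 = 328°, which falls in the waning crescent sector.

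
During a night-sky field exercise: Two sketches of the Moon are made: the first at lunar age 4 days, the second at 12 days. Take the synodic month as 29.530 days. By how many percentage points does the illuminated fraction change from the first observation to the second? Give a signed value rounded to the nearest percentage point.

θ₁ = 360° × 4/29.530 = 48.8°, f₁ = (1 − cos θ₁)/2 = 0.170.
θ₂ = 360° × 12/29.530 = 146.3°, f₂ = (1 − cos θ₂)/2 = 0.916.
Change = f₂ − f₁ = +0.746 → +75 percentage points.

+75 pp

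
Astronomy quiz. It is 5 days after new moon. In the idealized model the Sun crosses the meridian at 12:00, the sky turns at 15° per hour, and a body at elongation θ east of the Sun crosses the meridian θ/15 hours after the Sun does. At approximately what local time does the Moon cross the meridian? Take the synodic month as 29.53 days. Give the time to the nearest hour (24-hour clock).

The Moon has covered 5/29.53 of its cycle, so θ ≈ 360° × 5/29.53 = 61.0°.
At 15° of sky rotation per hour, 61.0° corresponds to a 4.06 h lag.
12:00 + 4.06 h ≈ 16:04 → 16:00 to the nearest hour.

16:00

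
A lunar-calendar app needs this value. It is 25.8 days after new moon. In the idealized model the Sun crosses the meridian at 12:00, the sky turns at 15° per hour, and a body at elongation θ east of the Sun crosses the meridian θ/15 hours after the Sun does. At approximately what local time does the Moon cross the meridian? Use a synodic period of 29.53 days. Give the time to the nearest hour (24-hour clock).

09:00

Elongation θ = 360° × 25.8/29.53 ≈ 314.5°.
At 15° of sky rotation per hour, 314.5° corresponds to a 20.97 h lag.
12:00 + 20.97 h ≈ 08:58 → 09:00 to the nearest hour.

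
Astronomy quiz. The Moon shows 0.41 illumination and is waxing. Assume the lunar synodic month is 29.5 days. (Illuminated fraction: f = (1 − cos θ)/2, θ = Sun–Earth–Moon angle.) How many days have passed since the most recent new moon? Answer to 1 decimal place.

cos θ = 1 − 2f = 0.180, giving a principal value of 79.6°.
The Moon is waxing (0°–180°), so θ = 79.6° directly.
Age = 29.5 × 79.6°/360° ≈ 6.53 days.

6.5 days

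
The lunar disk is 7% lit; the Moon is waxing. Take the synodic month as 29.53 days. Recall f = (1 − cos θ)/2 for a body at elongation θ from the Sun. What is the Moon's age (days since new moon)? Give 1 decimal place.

2.5 days

cos θ = 1 − 2f = 0.860, giving a principal value of 30.7°.
Waxing ⇒ before full, so θ = 30.7°.
At 360°/29.53 d per day, 30.7° corresponds to 2.52 days.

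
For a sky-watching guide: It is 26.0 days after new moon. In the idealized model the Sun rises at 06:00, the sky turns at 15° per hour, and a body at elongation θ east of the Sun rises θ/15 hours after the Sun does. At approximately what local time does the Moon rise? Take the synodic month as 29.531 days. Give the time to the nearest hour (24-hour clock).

Phase angle: θ = 360°·(26.0 d)/(29.531 d) = 317.0°.
At 15° of sky rotation per hour, 317.0° corresponds to a 21.13 h lag.
06:00 + 21.13 h ≈ 03:08 → 03:00 to the nearest hour.

03:00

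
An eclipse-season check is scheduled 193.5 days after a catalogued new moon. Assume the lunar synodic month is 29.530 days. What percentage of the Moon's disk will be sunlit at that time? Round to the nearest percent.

97%

193.5 d spans 6 complete synodic months (6 × 29.530 = 177.18 d) plus 16.32 d.
The Moon has covered 16.32/29.530 of its cycle, so θ ≈ 360° × 16.32/29.530 = 199.0°.
Illuminated fraction = (1 − cos 199.0°)/2 = (1 − (-0.946))/2 ≈ 0.973, so 97%.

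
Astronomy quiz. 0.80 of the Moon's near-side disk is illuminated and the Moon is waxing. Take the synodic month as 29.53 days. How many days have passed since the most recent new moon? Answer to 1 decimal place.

10.4 days

cos θ = 1 − 2f = -0.600, giving a principal value of 126.9°.
Waxing ⇒ before full, so θ = 126.9°.
Age = 29.53 × 126.9°/360° ≈ 10.41 days.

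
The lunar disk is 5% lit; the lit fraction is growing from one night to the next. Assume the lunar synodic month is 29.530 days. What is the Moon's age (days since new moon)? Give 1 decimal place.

2.1 days

From f = (1 − cos θ)/2: cos θ = 1 − 2×0.05 = 0.900; arccos → 25.8°.
Waxing ⇒ before full, so θ = 25.8°.
That fraction of the synodic month is 25.8/360 × 29.530 d ≈ 2.12 d.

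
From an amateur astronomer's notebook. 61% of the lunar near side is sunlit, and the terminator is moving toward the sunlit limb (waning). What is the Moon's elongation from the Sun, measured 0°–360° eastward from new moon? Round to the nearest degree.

257°

cos θ = 1 − 2f = -0.220, giving a principal value of 102.7°.
A waning Moon lies in 180°–360°, so θ = 360° − 102.7° = 257.3°.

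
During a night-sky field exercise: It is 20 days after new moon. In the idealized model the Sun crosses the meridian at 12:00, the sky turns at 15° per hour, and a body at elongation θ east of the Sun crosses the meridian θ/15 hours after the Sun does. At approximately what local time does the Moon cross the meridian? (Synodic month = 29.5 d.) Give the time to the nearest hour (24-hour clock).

Phase angle: θ = 360°·(20 d)/(29.5 d) = 244.1°.
Delay after the Sun = 244.1° / (15°/h) ≈ 16.27 h.
12:00 + 16.27 h ≈ 04:16 → 04:00 to the nearest hour.

04:00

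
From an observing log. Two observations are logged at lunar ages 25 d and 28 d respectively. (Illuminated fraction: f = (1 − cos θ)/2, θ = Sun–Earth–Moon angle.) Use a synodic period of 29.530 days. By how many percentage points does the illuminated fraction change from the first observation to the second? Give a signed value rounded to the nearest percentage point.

θ₁ = 360° × 25/29.530 = 304.8°, f₁ = (1 − cos θ₁)/2 = 0.215.
θ₂ = 360° × 28/29.530 = 341.3°, f₂ = (1 − cos θ₂)/2 = 0.026.
Change = f₂ − f₁ = -0.189 → -19 percentage points.

-19 percentage points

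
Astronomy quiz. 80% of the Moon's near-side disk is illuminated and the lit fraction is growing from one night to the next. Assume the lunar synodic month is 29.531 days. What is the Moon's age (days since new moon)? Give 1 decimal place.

Invert f = (1 − cos θ)/2 to get cos θ = 1 − 2(0.80) = -0.600, hence θ₀ = arccos -0.600 = 126.9°.
The Moon is waxing (0°–180°), so θ = 126.9° directly.
At 360°/29.531 d per day, 126.9° corresponds to 10.41 days.

10.4 days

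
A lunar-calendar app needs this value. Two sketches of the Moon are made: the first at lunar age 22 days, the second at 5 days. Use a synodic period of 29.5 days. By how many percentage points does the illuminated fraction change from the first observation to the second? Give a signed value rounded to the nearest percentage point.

First observation: θ = 360°·22/29.5 = 268.5°, so f = 0.513.
Second observation: θ = 61.0°, f = 0.258.
Δf = 0.258 − 0.513 = -0.256, i.e. -26 pp.

-26 pp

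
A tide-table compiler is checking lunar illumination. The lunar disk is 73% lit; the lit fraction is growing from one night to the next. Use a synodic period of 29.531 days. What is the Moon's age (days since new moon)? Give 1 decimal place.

cos θ = 1 − 2f = -0.460, giving a principal value of 117.4°.
Before full moon the principal value applies: θ = 117.4°.
Age = 29.531 × 117.4°/360° ≈ 9.63 days.

9.6 days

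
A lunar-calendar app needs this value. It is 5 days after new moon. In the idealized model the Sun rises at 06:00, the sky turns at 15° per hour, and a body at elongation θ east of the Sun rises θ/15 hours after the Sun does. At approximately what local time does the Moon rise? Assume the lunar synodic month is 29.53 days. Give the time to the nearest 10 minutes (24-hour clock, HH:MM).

10:00

Phase angle: θ = 360°·(5 d)/(29.53 d) = 61.0°.
The Moon trails the Sun by θ/15 = 61.0/15 ≈ 4.06 hours.
06:00 + 4.064 h ≈ 10:04 → 10:00 to the nearest ten minutes.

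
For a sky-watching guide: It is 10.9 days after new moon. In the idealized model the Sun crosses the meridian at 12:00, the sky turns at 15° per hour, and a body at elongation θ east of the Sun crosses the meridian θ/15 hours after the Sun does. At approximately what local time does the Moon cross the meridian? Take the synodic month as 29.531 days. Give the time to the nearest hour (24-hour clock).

Phase angle: θ = 360°·(10.9 d)/(29.531 d) = 132.9°.
At 15° of sky rotation per hour, 132.9° corresponds to a 8.86 h lag.
12:00 + 8.86 h ≈ 20:52 → 21:00 to the nearest hour.

21:00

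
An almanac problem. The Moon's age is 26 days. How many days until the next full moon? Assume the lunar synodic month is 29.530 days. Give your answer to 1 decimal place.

Full moon occurs at elongation 180°, i.e. at age 29.530 × 180/360 = 14.765 d.
This lunation's full moon (14.765 d) has passed, so add one period: 44.295 − 26 = 18.295 days.

18.3 days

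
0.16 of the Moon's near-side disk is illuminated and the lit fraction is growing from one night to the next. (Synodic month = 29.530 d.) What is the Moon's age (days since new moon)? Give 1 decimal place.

Invert f = (1 − cos θ)/2 to get cos θ = 1 − 2(0.16) = 0.680, hence θ₀ = arccos 0.680 = 47.2°.
Before full moon the principal value applies: θ = 47.2°.
At 360°/29.530 d per day, 47.2° corresponds to 3.87 days.

3.9 days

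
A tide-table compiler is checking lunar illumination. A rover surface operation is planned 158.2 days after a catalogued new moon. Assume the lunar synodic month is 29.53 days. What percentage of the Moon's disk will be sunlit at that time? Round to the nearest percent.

158.2 d spans 5 complete synodic months (5 × 29.53 = 147.65 d) plus 10.55 d.
The Moon has covered 10.55/29.53 of its cycle, so θ ≈ 360° × 10.55/29.53 = 128.6°.
cos 128.6° = (-0.624), so f = (1 − (-0.624))/2 = 0.812, so 81%.

81%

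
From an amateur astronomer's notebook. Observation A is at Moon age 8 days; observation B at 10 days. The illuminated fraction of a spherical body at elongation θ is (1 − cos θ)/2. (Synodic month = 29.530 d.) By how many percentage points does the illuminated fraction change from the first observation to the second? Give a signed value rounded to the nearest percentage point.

+20 percentage points

First observation: θ = 360°·8/29.530 = 97.5°, so f = 0.566.
Second observation: θ = 121.9°, f = 0.764.
Δf = 0.764 − 0.566 = +0.199, i.e. +20 pp.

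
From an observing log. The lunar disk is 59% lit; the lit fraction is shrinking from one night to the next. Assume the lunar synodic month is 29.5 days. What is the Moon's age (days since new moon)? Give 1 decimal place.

cos θ = 1 − 2f = -0.180, giving a principal value of 100.4°.
A waning Moon lies in 180°–360°, so θ = 360° − 100.4° = 259.6°.
At 360°/29.5 d per day, 259.6° corresponds to 21.28 days.

21.3 days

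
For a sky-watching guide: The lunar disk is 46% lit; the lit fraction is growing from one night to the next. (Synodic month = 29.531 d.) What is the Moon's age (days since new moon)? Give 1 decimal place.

7.0 days

Invert f = (1 − cos θ)/2 to get cos θ = 1 − 2(0.46) = 0.080, hence θ₀ = arccos 0.080 = 85.4°.
Waxing ⇒ before full, so θ = 85.4°.
At 360°/29.531 d per day, 85.4° corresponds to 7.01 days.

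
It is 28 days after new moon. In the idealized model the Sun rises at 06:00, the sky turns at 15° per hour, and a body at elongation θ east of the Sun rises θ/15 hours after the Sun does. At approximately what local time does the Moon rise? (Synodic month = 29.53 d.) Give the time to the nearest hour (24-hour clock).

05:00

The Moon has covered 28/29.53 of its cycle, so θ ≈ 360° × 28/29.53 = 341.3°.
The Moon trails the Sun by θ/15 = 341.3/15 ≈ 22.76 hours.
06:00 + 22.76 h ≈ 04:45 → 05:00 to the nearest hour.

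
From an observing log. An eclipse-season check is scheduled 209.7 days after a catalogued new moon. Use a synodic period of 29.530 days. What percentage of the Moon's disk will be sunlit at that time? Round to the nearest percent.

209.7 d spans 7 complete synodic months (7 × 29.530 = 206.71 d) plus 2.99 d.
The Moon has covered 2.99/29.530 of its cycle, so θ ≈ 360° × 2.99/29.530 = 36.5°.
With cos θ = 0.804, the lit fraction is (1 − 0.804)/2 ≈ 0.098, so 10%.

10%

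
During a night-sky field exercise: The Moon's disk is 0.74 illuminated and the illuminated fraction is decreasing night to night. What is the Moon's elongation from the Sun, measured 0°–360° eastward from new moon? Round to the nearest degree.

cos θ = 1 − 2f = -0.480, giving a principal value of 118.7°.
A waning Moon lies in 180°–360°, so θ = 360° − 118.7° = 241.3°.

241°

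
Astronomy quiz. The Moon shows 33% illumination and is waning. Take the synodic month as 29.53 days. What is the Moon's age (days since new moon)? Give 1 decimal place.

Invert f = (1 − cos θ)/2 to get cos θ = 1 − 2(0.33) = 0.340, hence θ₀ = arccos 0.340 = 70.1°.
A waning Moon lies in 180°–360°, so θ = 360° − 70.1° = 289.9°.
That fraction of the synodic month is 289.9/360 × 29.53 d ≈ 23.78 d.

23.8 days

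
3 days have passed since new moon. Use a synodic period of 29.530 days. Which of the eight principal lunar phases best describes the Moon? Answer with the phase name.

θ ≈ 360° × 3/29.530 = 37°, which falls in the waxing crescent sector.

waxing crescent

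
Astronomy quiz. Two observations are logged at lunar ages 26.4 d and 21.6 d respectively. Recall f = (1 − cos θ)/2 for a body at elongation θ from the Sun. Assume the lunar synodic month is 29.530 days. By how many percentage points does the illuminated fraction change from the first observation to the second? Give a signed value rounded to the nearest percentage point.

+45 percentage points

θ₁ = 360° × 26.4/29.530 = 321.8°, f₁ = (1 − cos θ₁)/2 = 0.107.
θ₂ = 360° × 21.6/29.530 = 263.3°, f₂ = (1 − cos θ₂)/2 = 0.558.
Change = f₂ − f₁ = +0.451 → +45 percentage points.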